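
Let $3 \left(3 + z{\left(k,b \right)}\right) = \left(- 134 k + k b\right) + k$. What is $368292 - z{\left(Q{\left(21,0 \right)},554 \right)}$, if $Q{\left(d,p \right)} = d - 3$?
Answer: $365769$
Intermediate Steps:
$Q{\left(d,p \right)} = -3 + d$
$z{\left(k,b \right)} = -3 - \frac{133 k}{3} + \frac{b k}{3}$ ($z{\left(k,b \right)} = -3 + \frac{\left(- 134 k + k b\right) + k}{3} = -3 + \frac{\left(- 134 k + b k\right) + k}{3} = -3 + \frac{- 133 k + b k}{3} = -3 + \left(- \frac{133 k}{3} + \frac{b k}{3}\right) = -3 - \frac{133 k}{3} + \frac{b k}{3}$)
$368292 - z{\left(Q{\left(21,0 \right)},554 \right)} = 368292 - \left(-3 - \frac{133 \left(-3 + 21\right)}{3} + \frac{1}{3} \cdot 554 \left(-3 + 21\right)\right) = 368292 - \left(-3 - 798 + \frac{1}{3} \cdot 554 \cdot 18\right) = 368292 - \left(-3 - 798 + 3324\right) = 368292 - 2523 = 365769$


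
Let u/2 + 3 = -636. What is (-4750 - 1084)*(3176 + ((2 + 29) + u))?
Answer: -11253786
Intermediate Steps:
u = -1278 (u = -6 + 2*(-636) = -6 - 1272 = -1278)
(-4750 - 1084)*(3176 + ((2 + 29) + u)) = (-4750 - 1084)*(3176 + ((2 + 29) - 1278)) = -5834*(3176 + (31 - 1278)) = -5834*(3176 - 1247) = -5834*1929 = -11253786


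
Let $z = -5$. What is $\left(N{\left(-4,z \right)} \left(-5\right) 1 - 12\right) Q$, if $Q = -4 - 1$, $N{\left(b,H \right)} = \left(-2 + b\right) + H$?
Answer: $-215$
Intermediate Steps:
$N{\left(b,H \right)} = -2 + H + b$
$Q = -5$ ($Q = -4 - 1 = -5$)
$\left(N{\left(-4,z \right)} \left(-5\right) 1 - 12\right) Q = \left(\left(-2 - 5 - 4\right) \left(-5\right) 1 - 12\right) \left(-5\right) = \left(\left(-11\right) \left(-5\right) 1 - 12\right) \left(-5\right) = \left(55 \cdot 1 - 12\right) \left(-5\right) = \left(55 - 12\right) \left(-5\right) = 43 \left(-5\right) = -215$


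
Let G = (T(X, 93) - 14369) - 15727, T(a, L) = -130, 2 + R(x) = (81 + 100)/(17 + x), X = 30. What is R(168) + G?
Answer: -5591999/185 ≈ -30227.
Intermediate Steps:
R(x) = -2 + 181/(17 + x) (R(x) = -2 + (81 + 100)/(17 + x) = -2 + 181/(17 + x))
G = -30226 (G = (-130 - 14369) - 15727 = -14499 - 15727 = -30226)
R(168) + G = (147 - 2*168)/(17 + 168) - 30226 = (147 - 336)/185 - 30226 = (1/185)*(-189) - 30226 = -189/185 - 30226 = -5591999/185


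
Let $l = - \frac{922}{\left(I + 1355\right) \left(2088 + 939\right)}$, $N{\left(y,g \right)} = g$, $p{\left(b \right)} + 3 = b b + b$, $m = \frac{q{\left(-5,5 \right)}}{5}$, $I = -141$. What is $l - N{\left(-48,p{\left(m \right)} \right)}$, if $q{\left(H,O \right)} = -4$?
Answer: $\frac{145142206}{45934725} \approx 3.1597$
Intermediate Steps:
$m = - \frac{4}{5} \approx -0.8$
$p{\left(b \right)} = -3 + b + b^{2}$ ($p{\left(b \right)} = -3 + \left(b b + b\right) = -3 + \left(b^{2} + b\right) = -3 + \left(b + b^{2}\right) = -3 + b + b^{2}$)
$l = - \frac{461}{1837389}$ ($l = - \frac{922}{\left(-141 + 1355\right) \left(2088 + 939\right)} = - \frac{922}{1214 \cdot 3027} = - \frac{922}{3674778} = \left(-922\right) \frac{1}{3674778} = - \frac{461}{1837389} \approx -0.0002509$)
$l - N{\left(-48,p{\left(m \right)} \right)} = - \frac{461}{1837389} - \left(-3 - \frac{4}{5} + \left(- \frac{4}{5}\right)^{2}\right) = - \frac{461}{1837389} - \left(-3 - \frac{4}{5} + \frac{16}{25}\right) = - \frac{461}{1837389} - - \frac{79}{25} = - \frac{461}{1837389} + \frac{79}{25} = \frac{145142206}{45934725}$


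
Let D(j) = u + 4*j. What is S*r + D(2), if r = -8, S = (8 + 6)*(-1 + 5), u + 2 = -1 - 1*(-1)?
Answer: -442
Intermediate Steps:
u = -2 (u = -2 + (-1 - 1*(-1)) = -2 + (-1 + 1) = -2 + 0 = -2)
S = 56 (S = 14*4 = 56)
D(j) = -2 + 4*j
S*r + D(2) = 56*(-8) + (-2 + 4*2) = -448 + (-2 + 8) = -448 + 6 = -442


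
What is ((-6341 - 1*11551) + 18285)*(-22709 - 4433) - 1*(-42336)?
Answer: -10624470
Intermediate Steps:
((-6341 - 1*11551) + 18285)*(-22709 - 4433) - 1*(-42336) = ((-6341 - 11551) + 18285)*(-27142) + 42336 = (-17892 + 18285)*(-27142) + 42336 = 393*(-27142) + 42336 = -10666806 + 42336 = -10624470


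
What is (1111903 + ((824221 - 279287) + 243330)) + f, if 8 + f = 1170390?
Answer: 3070549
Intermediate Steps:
f = 1170382 (f = -8 + 1170390 = 1170382)
(1111903 + ((824221 - 279287) + 243330)) + f = (1111903 + ((824221 - 279287) + 243330)) + 1170382 = (1111903 + (544934 + 243330)) + 1170382 = (1111903 + 788264) + 1170382 = 1900167 + 1170382 = 3070549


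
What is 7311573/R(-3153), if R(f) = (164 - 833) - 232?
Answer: -7311573/901 ≈ -8115.0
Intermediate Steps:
R(f) = -901 (R(f) = -669 - 232 = -901)
7311573/R(-3153) = 7311573/(-901) = 7311573*(-1/901) = -7311573/901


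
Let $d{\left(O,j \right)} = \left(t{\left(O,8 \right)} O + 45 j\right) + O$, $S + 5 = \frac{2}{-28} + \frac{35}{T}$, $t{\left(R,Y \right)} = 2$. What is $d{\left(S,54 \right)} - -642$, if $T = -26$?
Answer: $\frac{277800}{91} \approx 3052.7$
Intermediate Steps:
$S = - \frac{584}{91}$ ($S = -5 + \left(\frac{2}{-28} + \frac{35}{-26}\right) = -5 + \left(2 \left(- \frac{1}{28}\right) + 35 \left(- \frac{1}{26}\right)\right) = -5 - \frac{129}{91} = - \frac{584}{91} \approx -6.4176$)
$d{\left(O,j \right)} = 3 O + 45 j$ ($d{\left(O,j \right)} = \left(2 O + 45 j\right) + O = 3 O + 45 j$)
$d{\left(S,54 \right)} - -642 = \left(3 \left(- \frac{584}{91}\right) + 45 \cdot 54\right) - -642 = \left(- \frac{1752}{91} + 2430\right) + 642 = \frac{219378}{91} + 642 = \frac{277800}{91}$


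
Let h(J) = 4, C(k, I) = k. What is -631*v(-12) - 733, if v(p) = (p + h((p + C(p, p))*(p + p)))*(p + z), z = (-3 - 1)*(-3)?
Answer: -733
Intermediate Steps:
z = 12 (z = -4*(-3) = 12)
v(p) = (4 + p)*(12 + p) (v(p) = (p + 4)*(p + 12) = (4 + p)*(12 + p))
-631*v(-12) - 733 = -631*(48 + (-12)**2 + 16*(-12)) - 733 = -631*(48 + 144 - 192) - 733 = -631*0 - 733 = 0 - 733 = -733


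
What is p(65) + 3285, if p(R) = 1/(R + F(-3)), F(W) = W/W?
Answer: 216811/66 ≈ 3285.0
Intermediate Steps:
F(W) = 1
p(R) = 1/(1 + R) (p(R) = 1/(R + 1) = 1/(1 + R))
p(65) + 3285 = 1/(1 + 65) + 3285 = 1/66 + 3285 = 216811/66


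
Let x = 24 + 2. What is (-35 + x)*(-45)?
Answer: 405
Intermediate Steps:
x = 26
(-35 + x)*(-45) = (-35 + 26)*(-45) = -9*(-45) = 405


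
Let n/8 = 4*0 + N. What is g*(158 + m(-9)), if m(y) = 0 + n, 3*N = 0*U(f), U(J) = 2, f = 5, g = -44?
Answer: -6952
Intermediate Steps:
N = 0 (N = (0*2)/3 = (⅓)*0 = 0)
n = 0 (n = 8*(4*0 + 0) = 8*(0 + 0) = 8*0 = 0)
m(y) = 0 (m(y) = 0 + 0 = 0)
g*(158 + m(-9)) = -44*(158 + 0) = -44*158 = -6952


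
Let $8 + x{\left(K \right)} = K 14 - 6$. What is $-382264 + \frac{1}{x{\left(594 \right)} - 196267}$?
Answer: $- \frac{71852252761}{187965} \approx -3.8226 \cdot 10^{5}$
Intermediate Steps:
$x{\left(K \right)} = -14 + 14 K$ ($x{\left(K \right)} = -8 + \left(K 14 - 6\right) = -8 + \left(14 K - 6\right) = -8 + \left(-6 + 14 K\right) = -14 + 14 K$)
$-382264 + \frac{1}{x{\left(594 \right)} - 196267} = -382264 + \frac{1}{\left(-14 + 14 \cdot 594\right) - 196267} = -382264 + \frac{1}{\left(-14 + 8316\right) - 196267} = -382264 + \frac{1}{8302 - 196267} = -382264 + \frac{1}{-187965} = -382264 - \frac{1}{187965} = - \frac{71852252761}{187965}$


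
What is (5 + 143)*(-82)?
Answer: -12136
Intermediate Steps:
(5 + 143)*(-82) = 148*(-82) = -12136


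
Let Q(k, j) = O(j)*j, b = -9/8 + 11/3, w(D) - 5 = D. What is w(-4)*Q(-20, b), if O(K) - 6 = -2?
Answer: 61/6 ≈ 10.167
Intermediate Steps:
w(D) = 5 + D
b = 61/24 (b = -9*⅛ + 11*(⅓) = -9/8 + 11/3 = 61/24 ≈ 2.5417)
O(K) = 4 (O(K) = 6 - 2 = 4)
Q(k, j) = 4*j
w(-4)*Q(-20, b) = (5 - 4)*(4*(61/24)) = 1*(61/6) = 61/6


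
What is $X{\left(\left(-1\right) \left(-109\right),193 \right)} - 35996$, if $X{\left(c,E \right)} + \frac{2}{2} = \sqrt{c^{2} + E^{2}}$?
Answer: $-35997 + 17 \sqrt{170} \approx -35775.0$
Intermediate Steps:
$X{\left(c,E \right)} = -1 + \sqrt{E^{2} + c^{2}}$ ($X{\left(c,E \right)} = -1 + \sqrt{c^{2} + E^{2}} = -1 + \sqrt{E^{2} + c^{2}}$)
$X{\left(\left(-1\right) \left(-109\right),193 \right)} - 35996 = \left(-1 + \sqrt{193^{2} + \left(\left(-1\right) \left(-109\right)\right)^{2}}\right) - 35996 = \left(-1 + \sqrt{37249 + 109^{2}}\right) - 35996 = \left(-1 + \sqrt{37249 + 11881}\right) - 35996 = \left(-1 + \sqrt{49130}\right) - 35996 = \left(-1 + 17 \sqrt{170}\right) - 35996 = -35997 + 17 \sqrt{170}$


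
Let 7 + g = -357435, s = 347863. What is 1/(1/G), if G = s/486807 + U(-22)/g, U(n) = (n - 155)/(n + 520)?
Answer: 20640609231649/28884874437204 ≈ 0.71458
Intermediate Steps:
U(n) = (-155 + n)/(520 + n)
g = -357442 (g = -7 - 357435 = -357442)
G = 20640609231649/28884874437204 (G = 347863/486807 + ((-155 - 22)/(520 - 22))/(-357442) = 347863*(1/486807) + (-177/498)*(-1/357442) = 347863/486807 + ((1/498)*(-177))*(-1/357442) = 347863/486807 - 59/166*(-1/357442) = 347863/486807 + 59/59335372 = 20640609231649/28884874437204 ≈ 0.71458)
1/(1/G) = 1/(1/(20640609231649/28884874437204)) = 1/(28884874437204/20640609231649) = 20640609231649/28884874437204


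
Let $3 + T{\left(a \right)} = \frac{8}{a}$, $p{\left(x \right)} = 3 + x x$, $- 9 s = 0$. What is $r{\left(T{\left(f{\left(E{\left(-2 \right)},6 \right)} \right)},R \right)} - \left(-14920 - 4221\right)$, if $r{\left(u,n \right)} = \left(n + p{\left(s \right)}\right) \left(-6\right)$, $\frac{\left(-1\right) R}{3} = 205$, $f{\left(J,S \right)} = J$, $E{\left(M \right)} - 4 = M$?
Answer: $22813$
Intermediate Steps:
$E{\left(M \right)} = 4 + M$
$s = 0$ ($s = \left(- \frac{1}{9}\right) 0 = 0$)
$R = -615$ ($R = \left(-3\right) 205 = -615$)
$p{\left(x \right)} = 3 + x^{2}$
$T{\left(a \right)} = -3 + \frac{8}{a}$
$r{\left(u,n \right)} = -18 - 6 n$ ($r{\left(u,n \right)} = \left(n + \left(3 + 0^{2}\right)\right) \left(-6\right) = \left(n + \left(3 + 0\right)\right) \left(-6\right) = \left(n + 3\right) \left(-6\right) = \left(3 + n\right) \left(-6\right) = -18 - 6 n$)
$r{\left(T{\left(f{\left(E{\left(-2 \right)},6 \right)} \right)},R \right)} - \left(-14920 - 4221\right) = \left(-18 - -3690\right) - \left(-14920 - 4221\right) = \left(-18 + 3690\right) - \left(-14920 - 4221\right) = 3672 - -19141 = 3672 + 19141 = 22813$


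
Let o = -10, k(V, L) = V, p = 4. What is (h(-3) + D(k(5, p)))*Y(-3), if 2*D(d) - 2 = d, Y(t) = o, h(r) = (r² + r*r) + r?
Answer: -185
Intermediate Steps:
h(r) = r + 2*r² (h(r) = (r² + r²) + r = 2*r² + r = r + 2*r²)
Y(t) = -10
D(d) = 1 + d/2
(h(-3) + D(k(5, p)))*Y(-3) = (-3*(1 + 2*(-3)) + (1 + (½)*5))*(-10) = (-3*(1 - 6) + (1 + 5/2))*(-10) = (-3*(-5) + 7/2)*(-10) = (15 + 7/2)*(-10) = (37/2)*(-10) = -185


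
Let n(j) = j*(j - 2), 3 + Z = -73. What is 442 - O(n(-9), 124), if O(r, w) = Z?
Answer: 518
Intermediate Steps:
Z = -76 (Z = -3 - 73 = -76)
n(j) = j*(-2 + j)
O(r, w) = -76
442 - O(n(-9), 124) = 442 - 1*(-76) = 442 + 76 = 518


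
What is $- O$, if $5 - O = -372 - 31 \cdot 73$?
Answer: $-2640$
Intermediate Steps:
$O = 2640$ ($O = 5 - \left(-372 - 31 \cdot 73\right) = 5 - \left(-372 - 2263\right) = 5 - -2635 = 5 + 2635 = 2640$)
$- O = \left(-1\right) 2640 = -2640$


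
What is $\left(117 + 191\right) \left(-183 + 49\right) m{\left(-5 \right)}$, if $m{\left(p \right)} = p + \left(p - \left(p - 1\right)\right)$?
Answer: $165088$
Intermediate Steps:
$m{\left(p \right)} = 1 + p$ ($m{\left(p \right)} = p + \left(p - \left(p - 1\right)\right) = p + \left(p - \left(-1 + p\right)\right) = p + 1 = 1 + p$)
$\left(117 + 191\right) \left(-183 + 49\right) m{\left(-5 \right)} = \left(117 + 191\right) \left(-183 + 49\right) \left(1 - 5\right) = 308 \left(-134\right) \left(-4\right) = \left(-41272\right) \left(-4\right) = 165088$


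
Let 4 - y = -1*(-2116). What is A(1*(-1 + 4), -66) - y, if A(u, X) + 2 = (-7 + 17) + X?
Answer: 2054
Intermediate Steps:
A(u, X) = 8 + X (A(u, X) = -2 + ((-7 + 17) + X) = -2 + (10 + X) = 8 + X)
y = -2112 (y = 4 - (-1)*(-2116) = 4 - 1*2116 = 4 - 2116 = -2112)
A(1*(-1 + 4), -66) - y = (8 - 66) - 1*(-2112) = -58 + 2112 = 2054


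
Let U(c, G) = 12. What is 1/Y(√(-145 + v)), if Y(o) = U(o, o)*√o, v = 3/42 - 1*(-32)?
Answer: -14^(¼)*1581^(¾)*I^(3/2)/18972 ≈ 0.018076 - 0.018076*I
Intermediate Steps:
v = 449/14 (v = 3*(1/42) + 32 = 1/14 + 32 = 449/14 ≈ 32.071)
Y(o) = 12*√o
1/Y(√(-145 + v)) = 1/(12*√(√(-145 + 449/14))) = 1/(12*√(√(-1581/14))) = 1/(12*√(I*√22134/14)) = 1/(12*(14^(¾)*1581^(¼)*√I/14)) = 1/(6*14^(¾)*1581^(¼)*√I/7) = -14^(¼)*1581^(¾)*I^(3/2)/18972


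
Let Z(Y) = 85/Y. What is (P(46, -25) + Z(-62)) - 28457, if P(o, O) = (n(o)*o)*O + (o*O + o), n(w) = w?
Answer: -5112667/62 ≈ -82462.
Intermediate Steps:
P(o, O) = o + O*o + O*o**2 (P(o, O) = (o*o)*O + (o*O + o) = o**2*O + (O*o + o) = O*o**2 + (o + O*o) = o + O*o + O*o**2)
(P(46, -25) + Z(-62)) - 28457 = (46*(1 - 25 - 25*46) + 85/(-62)) - 28457 = (46*(1 - 25 - 1150) + 85*(-1/62)) - 28457 = (46*(-1174) - 85/62) - 28457 = (-54004 - 85/62) - 28457 = -3348333/62 - 28457 = -5112667/62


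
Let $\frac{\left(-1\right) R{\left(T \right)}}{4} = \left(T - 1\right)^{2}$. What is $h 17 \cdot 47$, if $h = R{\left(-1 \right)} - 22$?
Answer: $-30362$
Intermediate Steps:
$R{\left(T \right)} = - 4 \left(-1 + T\right)^{2}$ ($R{\left(T \right)} = - 4 \left(T - 1\right)^{2} = - 4 \left(-1 + T\right)^{2}$)
$h = -38$ ($h = - 4 \left(-1 - 1\right)^{2} - 22 = - 4 \left(-2\right)^{2} - 22 = \left(-4\right) 4 - 22 = -16 - 22 = -38$)
$h 17 \cdot 47 = \left(-38\right) 17 \cdot 47 = \left(-646\right) 47 = -30362$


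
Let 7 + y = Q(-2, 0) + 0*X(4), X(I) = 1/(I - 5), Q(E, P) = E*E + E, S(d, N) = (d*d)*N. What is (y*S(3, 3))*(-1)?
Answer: 135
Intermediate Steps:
S(d, N) = N*d**2 (S(d, N) = d**2*N = N*d**2)
Q(E, P) = E + E**2 (Q(E, P) = E**2 + E = E + E**2)
X(I) = 1/(-5 + I)
y = -5 (y = -7 + (-2*(1 - 2) + 0/(-5 + 4)) = -7 + (-2*(-1) + 0/(-1)) = -7 + (2 + 0*(-1)) = -7 + (2 + 0) = -7 + 2 = -5)
(y*S(3, 3))*(-1) = -15*3**2*(-1) = -15*9*(-1) = -5*27*(-1) = -135*(-1) = 135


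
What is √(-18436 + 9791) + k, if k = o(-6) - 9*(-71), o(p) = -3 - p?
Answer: 642 + I*√8645 ≈ 642.0 + 92.979*I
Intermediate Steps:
k = 642 (k = (-3 - 1*(-6)) - 9*(-71) = (-3 + 6) + 639 = 3 + 639 = 642)
√(-18436 + 9791) + k = √(-18436 + 9791) + 642 = √(-8645) + 642 = I*√8645 + 642 = 642 + I*√8645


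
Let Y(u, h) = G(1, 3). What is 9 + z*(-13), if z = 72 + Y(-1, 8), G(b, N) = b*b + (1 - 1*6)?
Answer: -875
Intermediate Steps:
G(b, N) = -5 + b² (G(b, N) = b² + (1 - 6) = b² - 5 = -5 + b²)
Y(u, h) = -4 (Y(u, h) = -5 + 1² = -5 + 1 = -4)
z = 68 (z = 72 - 4 = 68)
9 + z*(-13) = 9 + 68*(-13) = 9 - 884 = -875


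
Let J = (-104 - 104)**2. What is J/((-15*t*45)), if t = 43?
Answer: -43264/29025 ≈ -1.4906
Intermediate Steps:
J = 43264 (J = (-208)**2 = 43264)
J/((-15*t*45)) = 43264/((-15*43*45)) = 43264/((-645*45)) = 43264/(-29025) = 43264*(-1/29025) = -43264/29025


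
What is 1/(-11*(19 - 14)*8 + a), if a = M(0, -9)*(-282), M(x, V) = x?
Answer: -1/440 ≈ -0.0022727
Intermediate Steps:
a = 0 (a = 0*(-282) = 0)
1/(-11*(19 - 14)*8 + a) = 1/(-11*(19 - 14)*8 + 0) = 1/(-11*5*8 + 0) = 1/(-55*8 + 0) = 1/(-440 + 0) = 1/(-440) = -1/440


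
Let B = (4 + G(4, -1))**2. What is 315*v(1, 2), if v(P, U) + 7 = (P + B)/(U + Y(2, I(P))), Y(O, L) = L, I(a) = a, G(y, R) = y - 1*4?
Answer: -420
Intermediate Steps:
G(y, R) = -4 + y (G(y, R) = y - 4 = -4 + y)
B = 16 (B = (4 + (-4 + 4))**2 = (4 + 0)**2 = 4**2 = 16)
v(P, U) = -7 + (16 + P)/(P + U) (v(P, U) = -7 + (P + 16)/(U + P) = -7 + (16 + P)/(P + U))
315*v(1, 2) = 315*((16 - 7*2 - 6*1)/(1 + 2)) = 315*((16 - 14 - 6)/3) = 315*((1/3)*(-4)) = 315*(-4/3) = -420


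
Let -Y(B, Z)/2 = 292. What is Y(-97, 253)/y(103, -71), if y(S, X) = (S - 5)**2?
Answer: -146/2401 ≈ -0.060808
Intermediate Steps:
Y(B, Z) = -584 (Y(B, Z) = -2*292 = -584)
y(S, X) = (-5 + S)**2
Y(-97, 253)/y(103, -71) = -584/(-5 + 103)**2 = -584/(98**2) = -584/9604 = -584*1/9604 = -146/2401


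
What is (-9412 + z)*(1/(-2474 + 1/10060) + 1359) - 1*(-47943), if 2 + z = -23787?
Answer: -1121776764508764/24888439 ≈ -4.5072e+7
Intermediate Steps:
z = -23789 (z = -2 - 23787 = -23789)
(-9412 + z)*(1/(-2474 + 1/10060) + 1359) - 1*(-47943) = (-9412 - 23789)*(1/(-2474 + 1/10060) + 1359) - 1*(-47943) = -33201*(1/(-2474 + 1/10060) + 1359) + 47943 = -33201*(1/(-24888439/10060) + 1359) + 47943 = -33201*(-10060/24888439 + 1359) + 47943 = -33201*33823378541/24888439 + 47943 = -1122969990939741/24888439 + 47943 = -1121776764508764/24888439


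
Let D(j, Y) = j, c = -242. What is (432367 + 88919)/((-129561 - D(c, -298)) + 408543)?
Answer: 260643/139612 ≈ 1.8669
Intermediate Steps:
(432367 + 88919)/((-129561 - D(c, -298)) + 408543) = (432367 + 88919)/((-129561 - 1*(-242)) + 408543) = 521286/((-129561 + 242) + 408543) = 521286/(-129319 + 408543) = 521286/279224 = 521286*(1/279224) = 260643/139612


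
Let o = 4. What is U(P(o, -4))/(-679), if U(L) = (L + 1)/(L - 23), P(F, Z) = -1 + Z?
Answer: -1/4753 ≈ -0.00021039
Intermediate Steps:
U(L) = (1 + L)/(-23 + L)
U(P(o, -4))/(-679) = ((1 + (-1 - 4))/(-23 + (-1 - 4)))/(-679) = ((1 - 5)/(-23 - 5))*(-1/679) = (-4/(-28))*(-1/679) = -1/28*(-4)*(-1/679) = (⅐)*(-1/679) = -1/4753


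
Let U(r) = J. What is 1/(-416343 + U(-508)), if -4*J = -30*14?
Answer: -1/416238 ≈ -2.4025e-6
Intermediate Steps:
J = 105 (J = -(-15)*14/2 = -¼*(-420) = 105)
U(r) = 105
1/(-416343 + U(-508)) = 1/(-416343 + 105) = 1/(-416238) = -1/416238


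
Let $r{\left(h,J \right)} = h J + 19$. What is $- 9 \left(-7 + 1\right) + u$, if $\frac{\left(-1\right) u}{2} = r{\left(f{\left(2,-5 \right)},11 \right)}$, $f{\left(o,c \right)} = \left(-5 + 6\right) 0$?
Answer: $16$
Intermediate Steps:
$f{\left(o,c \right)} = 0$ ($f{\left(o,c \right)} = 1 \cdot 0 = 0$)
$r{\left(h,J \right)} = 19 + J h$ ($r{\left(h,J \right)} = J h + 19 = 19 + J h$)
$u = -38$ ($u = - 2 \left(19 + 11 \cdot 0\right) = - 2 \left(19 + 0\right) = \left(-2\right) 19 = -38$)
$- 9 \left(-7 + 1\right) + u = - 9 \left(-7 + 1\right) - 38 = \left(-9\right) \left(-6\right) - 38 = 54 - 38 = 16$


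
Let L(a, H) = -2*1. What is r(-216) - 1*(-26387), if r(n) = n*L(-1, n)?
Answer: 26819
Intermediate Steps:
L(a, H) = -2
r(n) = -2*n (r(n) = n*(-2) = -2*n)
r(-216) - 1*(-26387) = -2*(-216) - 1*(-26387) = 432 + 26387 = 26819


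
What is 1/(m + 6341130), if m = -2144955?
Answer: 1/4196175 ≈ 2.3831e-7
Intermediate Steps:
1/(m + 6341130) = 1/(-2144955 + 6341130) = 1/4196175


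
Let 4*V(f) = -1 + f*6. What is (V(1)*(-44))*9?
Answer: -495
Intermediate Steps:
V(f) = -¼ + 3*f/2 (V(f) = (-1 + f*6)/4 = (-1 + 6*f)/4 = -¼ + 3*f/2)
(V(1)*(-44))*9 = ((-¼ + (3/2)*1)*(-44))*9 = ((-¼ + 3/2)*(-44))*9 = ((5/4)*(-44))*9 = -55*9 = -495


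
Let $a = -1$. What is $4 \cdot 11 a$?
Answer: $-44$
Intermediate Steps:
$4 \cdot 11 a = 4 \cdot 11 \left(-1\right) = 44 \left(-1\right) = -44$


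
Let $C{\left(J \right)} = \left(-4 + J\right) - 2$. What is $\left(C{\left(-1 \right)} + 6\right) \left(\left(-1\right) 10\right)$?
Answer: $10$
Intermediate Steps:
$C{\left(J \right)} = -6 + J$
$\left(C{\left(-1 \right)} + 6\right) \left(\left(-1\right) 10\right) = \left(\left(-6 - 1\right) + 6\right) \left(\left(-1\right) 10\right) = \left(-7 + 6\right) \left(-10\right) = \left(-1\right) \left(-10\right) = 10$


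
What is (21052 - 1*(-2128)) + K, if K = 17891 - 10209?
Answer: 30862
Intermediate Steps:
K = 7682
(21052 - 1*(-2128)) + K = (21052 - 1*(-2128)) + 7682 = (21052 + 2128) + 7682 = 23180 + 7682 = 30862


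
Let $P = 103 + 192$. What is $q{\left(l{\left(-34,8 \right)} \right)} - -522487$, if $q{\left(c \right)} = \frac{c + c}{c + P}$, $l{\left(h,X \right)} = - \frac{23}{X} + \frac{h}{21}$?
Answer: $\frac{5099995305}{9761} \approx 5.2249 \cdot 10^{5}$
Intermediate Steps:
$P = 295$
$l{\left(h,X \right)} = - \frac{23}{X} + \frac{h}{21}$ ($l{\left(h,X \right)} = - \frac{23}{X} + h \frac{1}{21} = - \frac{23}{X} + \frac{h}{21}$)
$q{\left(c \right)} = \frac{2 c}{295 + c}$ ($q{\left(c \right)} = \frac{c + c}{c + 295} = \frac{2 c}{295 + c}$)
$q{\left(l{\left(-34,8 \right)} \right)} - -522487 = \frac{2 \left(- \frac{23}{8} + \frac{1}{21} \left(-34\right)\right)}{295 + \left(- \frac{23}{8} + \frac{1}{21} \left(-34\right)\right)} - -522487 = \frac{2 \left(\left(-23\right) \frac{1}{8} - \frac{34}{21}\right)}{295 - \frac{755}{168}} + 522487 = \frac{2 \left(- \frac{23}{8} - \frac{34}{21}\right)}{295 - \frac{755}{168}} + 522487 = 2 \left(- \frac{755}{168}\right) \frac{1}{295 - \frac{755}{168}} + 522487 = 2 \left(- \frac{755}{168}\right) \frac{1}{\frac{48805}{168}} + 522487 = 2 \left(- \frac{755}{168}\right) \frac{168}{48805} + 522487 = - \frac{302}{9761} + 522487 = \frac{5099995305}{9761}$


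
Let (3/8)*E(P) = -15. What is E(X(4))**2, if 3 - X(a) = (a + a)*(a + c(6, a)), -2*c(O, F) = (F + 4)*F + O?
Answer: 1600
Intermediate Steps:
c(O, F) = -O/2 - F*(4 + F)/2 (c(O, F) = -((F + 4)*F + O)/2 = -((4 + F)*F + O)/2 = -(F*(4 + F) + O)/2 = -(O + F*(4 + F))/2 = -O/2 - F*(4 + F)/2)
X(a) = 3 - 2*a*(-3 - a - a**2/2) (X(a) = 3 - (a + a)*(a + (-2*a - 1/2*6 - a**2/2)) = 3 - 2*a*(a + (-2*a - 3 - a**2/2)) = 3 - 2*a*(a + (-3 - 2*a - a**2/2)) = 3 - 2*a*(-3 - a - a**2/2))
E(P) = -40 (E(P) = (8/3)*(-15) = -40)
E(X(4))**2 = (-40)**2 = 1600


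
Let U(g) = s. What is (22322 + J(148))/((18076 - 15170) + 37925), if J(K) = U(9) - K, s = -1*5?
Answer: 3167/5833 ≈ 0.54294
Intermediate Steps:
s = -5
U(g) = -5
J(K) = -5 - K
(22322 + J(148))/((18076 - 15170) + 37925) = (22322 + (-5 - 1*148))/((18076 - 15170) + 37925) = (22322 + (-5 - 148))/(2906 + 37925) = (22322 - 153)/40831 = 22169*(1/40831) = 3167/5833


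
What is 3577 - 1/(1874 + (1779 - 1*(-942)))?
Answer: 16436314/4595 ≈ 3577.0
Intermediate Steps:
3577 - 1/(1874 + (1779 - 1*(-942))) = 3577 - 1/(1874 + (1779 + 942)) = 3577 - 1/(1874 + 2721) = 3577 - 1/4595 = 16436314/4595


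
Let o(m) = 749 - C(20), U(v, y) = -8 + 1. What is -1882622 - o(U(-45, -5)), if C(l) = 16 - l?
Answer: -1883375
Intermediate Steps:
U(v, y) = -7
o(m) = 753 (o(m) = 749 - (16 - 1*20) = 749 - (16 - 20) = 749 - 1*(-4) = 749 + 4 = 753)
-1882622 - o(U(-45, -5)) = -1882622 - 1*753 = -1882622 - 753 = -1883375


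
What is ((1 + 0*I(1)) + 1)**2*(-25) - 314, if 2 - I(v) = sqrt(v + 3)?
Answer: -414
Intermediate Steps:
I(v) = 2 - sqrt(3 + v) (I(v) = 2 - sqrt(v + 3) = 2 - sqrt(3 + v))
((1 + 0*I(1)) + 1)**2*(-25) - 314 = ((1 + 0*(2 - sqrt(3 + 1))) + 1)**2*(-25) - 314 = ((1 + 0*(2 - sqrt(4))) + 1)**2*(-25) - 314 = ((1 + 0*(2 - 1*2)) + 1)**2*(-25) - 314 = ((1 + 0*(2 - 2)) + 1)**2*(-25) - 314 = ((1 + 0*0) + 1)**2*(-25) - 314 = ((1 + 0) + 1)**2*(-25) - 314 = (1 + 1)**2*(-25) - 314 = 2**2*(-25) - 314 = 4*(-25) - 314 = -100 - 314 = -414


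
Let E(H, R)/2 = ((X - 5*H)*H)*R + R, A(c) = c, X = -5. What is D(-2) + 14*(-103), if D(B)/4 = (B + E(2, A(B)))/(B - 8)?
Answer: -7438/5 ≈ -1487.6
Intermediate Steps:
E(H, R) = 2*R + 2*H*R*(-5 - 5*H) (E(H, R) = 2*(((-5 - 5*H)*H)*R + R) = 2*((H*(-5 - 5*H))*R + R) = 2*(H*R*(-5 - 5*H) + R) = 2*(R + H*R*(-5 - 5*H)) = 2*R + 2*H*R*(-5 - 5*H))
D(B) = -228*B/(-8 + B) (D(B) = 4*((B + 2*B*(1 - 5*2 - 5*2²))/(B - 8)) = 4*((B + 2*B*(1 - 10 - 5*4))/(-8 + B)) = 4*((B + 2*B*(1 - 10 - 20))/(-8 + B)) = 4*((B + 2*B*(-29))/(-8 + B)) = 4*((B - 58*B)/(-8 + B)) = 4*((-57*B)/(-8 + B)) = 4*(-57*B/(-8 + B)) = -228*B/(-8 + B))
D(-2) + 14*(-103) = -228*(-2)/(-8 - 2) + 14*(-103) = -228*(-2)/(-10) - 1442 = -228*(-2)*(-⅒) - 1442 = -228/5 - 1442 = -7438/5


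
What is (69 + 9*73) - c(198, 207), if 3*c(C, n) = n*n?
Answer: -13557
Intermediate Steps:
c(C, n) = n²/3 (c(C, n) = (n*n)/3 = n²/3)
(69 + 9*73) - c(198, 207) = (69 + 9*73) - 207²/3 = (69 + 657) - 42849/3 = 726 - 1*14283 = 726 - 14283 = -13557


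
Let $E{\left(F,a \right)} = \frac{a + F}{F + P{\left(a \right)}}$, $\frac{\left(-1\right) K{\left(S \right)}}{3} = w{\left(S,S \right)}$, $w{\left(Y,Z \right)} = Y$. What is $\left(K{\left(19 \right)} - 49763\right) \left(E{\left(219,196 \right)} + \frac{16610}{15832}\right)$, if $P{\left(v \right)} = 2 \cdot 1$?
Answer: $- \frac{63776387975}{437359} \approx -1.4582 \cdot 10^{5}$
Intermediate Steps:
$P{\left(v \right)} = 2$
$K{\left(S \right)} = - 3 S$
$E{\left(F,a \right)} = \frac{F + a}{2 + F}$ ($E{\left(F,a \right)} = \frac{a + F}{F + 2} = \frac{F + a}{2 + F}$)
$\left(K{\left(19 \right)} - 49763\right) \left(E{\left(219,196 \right)} + \frac{16610}{15832}\right) = \left(\left(-3\right) 19 - 49763\right) \left(\frac{219 + 196}{2 + 219} + \frac{16610}{15832}\right) = \left(-57 - 49763\right) \left(\frac{1}{221} \cdot 415 + 16610 \cdot \frac{1}{15832}\right) = - 49820 \left(\frac{1}{221} \cdot 415 + \frac{8305}{7916}\right) = - 49820 \left(\frac{415}{221} + \frac{8305}{7916}\right) = \left(-49820\right) \frac{5120545}{1749436} = - \frac{63776387975}{437359}$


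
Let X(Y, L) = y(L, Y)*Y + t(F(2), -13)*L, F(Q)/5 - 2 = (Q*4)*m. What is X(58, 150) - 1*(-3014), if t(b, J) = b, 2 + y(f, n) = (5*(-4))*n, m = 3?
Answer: -44882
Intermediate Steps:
F(Q) = 10 + 60*Q (F(Q) = 10 + 5*((Q*4)*3) = 10 + 5*((4*Q)*3) = 10 + 5*(12*Q) = 10 + 60*Q)
y(f, n) = -2 - 20*n (y(f, n) = -2 + (5*(-4))*n = -2 - 20*n)
X(Y, L) = 130*L + Y*(-2 - 20*Y) (X(Y, L) = (-2 - 20*Y)*Y + (10 + 60*2)*L = Y*(-2 - 20*Y) + (10 + 120)*L = Y*(-2 - 20*Y) + 130*L = 130*L + Y*(-2 - 20*Y))
X(58, 150) - 1*(-3014) = (130*150 - 2*58*(1 + 10*58)) - 1*(-3014) = (19500 - 2*58*(1 + 580)) + 3014 = (19500 - 2*58*581) + 3014 = (19500 - 67396) + 3014 = -47896 + 3014 = -44882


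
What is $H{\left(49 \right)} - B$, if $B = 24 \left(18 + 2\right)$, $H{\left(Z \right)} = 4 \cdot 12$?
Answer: $-432$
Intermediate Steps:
$H{\left(Z \right)} = 48$
$B = 480$ ($B = 24 \cdot 20 = 480$)
$H{\left(49 \right)} - B = 48 - 480 = -432$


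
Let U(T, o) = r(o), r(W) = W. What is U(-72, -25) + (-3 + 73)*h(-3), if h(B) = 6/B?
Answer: -165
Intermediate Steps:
U(T, o) = o
U(-72, -25) + (-3 + 73)*h(-3) = -25 + (-3 + 73)*(6/(-3)) = -25 + 70*(6*(-1/3)) = -25 + 70*(-2) = -25 - 140 = -165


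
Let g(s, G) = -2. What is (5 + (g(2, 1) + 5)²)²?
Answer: 196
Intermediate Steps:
(5 + (g(2, 1) + 5)²)² = (5 + (-2 + 5)²)² = (5 + 3²)² = (5 + 9)² = 14² = 196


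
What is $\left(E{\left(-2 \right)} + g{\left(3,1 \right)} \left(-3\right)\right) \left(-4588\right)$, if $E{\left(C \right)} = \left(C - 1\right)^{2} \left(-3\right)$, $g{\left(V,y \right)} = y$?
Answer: $137640$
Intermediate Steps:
$E{\left(C \right)} = - 3 \left(-1 + C\right)^{2}$ ($E{\left(C \right)} = \left(-1 + C\right)^{2} \left(-3\right) = - 3 \left(-1 + C\right)^{2}$)
$\left(E{\left(-2 \right)} + g{\left(3,1 \right)} \left(-3\right)\right) \left(-4588\right) = \left(- 3 \left(-1 - 2\right)^{2} + 1 \left(-3\right)\right) \left(-4588\right) = \left(- 3 \left(-3\right)^{2} - 3\right) \left(-4588\right) = \left(\left(-3\right) 9 - 3\right) \left(-4588\right) = \left(-27 - 3\right) \left(-4588\right) = \left(-30\right) \left(-4588\right) = 137640$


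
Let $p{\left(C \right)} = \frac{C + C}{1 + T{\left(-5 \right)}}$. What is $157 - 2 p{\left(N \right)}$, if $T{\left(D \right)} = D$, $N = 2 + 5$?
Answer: $164$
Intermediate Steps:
$N = 7$
$p{\left(C \right)} = - \frac{C}{2}$ ($p{\left(C \right)} = \frac{C + C}{1 - 5} = \frac{2 C}{-4} = 2 C \left(- \frac{1}{4}\right) = - \frac{C}{2}$)
$157 - 2 p{\left(N \right)} = 157 - 2 \left(\left(- \frac{1}{2}\right) 7\right) = 157 - -7 = 157 + 7 = 164$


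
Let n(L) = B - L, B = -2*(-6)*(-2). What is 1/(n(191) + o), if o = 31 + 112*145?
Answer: 1/16056 ≈ 6.2282e-5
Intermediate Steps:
o = 16271 (o = 31 + 16240 = 16271)
B = -24 (B = 12*(-2) = -24)
n(L) = -24 - L
1/(n(191) + o) = 1/((-24 - 1*191) + 16271) = 1/((-24 - 191) + 16271) = 1/(-215 + 16271) = 1/16056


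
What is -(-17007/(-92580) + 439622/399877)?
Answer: -15833637633/12340204220 ≈ -1.2831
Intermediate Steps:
-(-17007/(-92580) + 439622/399877) = -(-17007*(-1/92580) + 439622*(1/399877)) = -(5669/30860 + 439622/399877) = -1*15833637633/12340204220 = -15833637633/12340204220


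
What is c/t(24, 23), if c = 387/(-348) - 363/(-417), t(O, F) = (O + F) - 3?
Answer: -3895/709456 ≈ -0.0054901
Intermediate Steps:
t(O, F) = -3 + F + O (t(O, F) = (F + O) - 3 = -3 + F + O)
c = -3895/16124 (c = 387*(-1/348) - 363*(-1/417) = -129/116 + 121/139 = -3895/16124 ≈ -0.24157)
c/t(24, 23) = -3895/(16124*(-3 + 23 + 24)) = -3895/16124/44 = -3895/16124*1/44 = -3895/709456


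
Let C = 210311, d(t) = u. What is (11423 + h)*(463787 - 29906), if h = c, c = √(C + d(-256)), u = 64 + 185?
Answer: 4956222663 + 3471048*√3290 ≈ 5.1553e+9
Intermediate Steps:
u = 249
d(t) = 249
c = 8*√3290 (c = √(210311 + 249) = √210560 = 8*√3290 ≈ 458.87)
h = 8*√3290 ≈ 458.87
(11423 + h)*(463787 - 29906) = (11423 + 8*√3290)*(463787 - 29906) = (11423 + 8*√3290)*433881 = 4956222663 + 3471048*√3290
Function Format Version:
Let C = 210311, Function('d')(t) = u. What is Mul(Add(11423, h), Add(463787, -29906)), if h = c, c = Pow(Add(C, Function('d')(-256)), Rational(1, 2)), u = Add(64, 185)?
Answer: Add(4956222663, Mul(3471048, Pow(3290, Rational(1, 2)))) ≈ 5.1553e+9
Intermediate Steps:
u = 249
Function('d')(t) = 249
c = Mul(8, Pow(3290, Rational(1, 2))) (c = Pow(Add(210311, 249), Rational(1, 2)) = Pow(210560, Rational(1, 2)) = Mul(8, Pow(3290, Rational(1, 2))) ≈ 458.87)
h = Mul(8, Pow(3290, Rational(1, 2))) ≈ 458.87
Mul(Add(11423, h), Add(463787, -29906)) = Mul(Add(11423, Mul(8, Pow(3290, Rational(1, 2)))), Add(463787, -29906)) = Mul(Add(11423, Mul(8, Pow(3290, Rational(1, 2)))), 433881) = Add(4956222663, Mul(3471048, Pow(3290, Rational(1, 2))))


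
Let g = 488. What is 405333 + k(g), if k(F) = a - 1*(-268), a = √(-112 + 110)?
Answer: 405601 + I*√2 ≈ 4.056e+5 + 1.4142*I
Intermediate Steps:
a = I*√2 (a = √(-2) = I*√2 ≈ 1.4142*I)
k(F) = 268 + I*√2 (k(F) = I*√2 - 1*(-268) = I*√2 + 268 = 268 + I*√2)
405333 + k(g) = 405333 + (268 + I*√2) = 405601 + I*√2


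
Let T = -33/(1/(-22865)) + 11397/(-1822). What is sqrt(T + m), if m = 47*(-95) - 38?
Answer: sqrt(2489881661394)/1822 ≈ 866.05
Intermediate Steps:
T = 1374769593/1822 (T = -33/(-1/22865) + 11397*(-1/1822) = -33*(-22865) - 11397/1822 = 754545 - 11397/1822 = 1374769593/1822 ≈ 7.5454e+5)
m = -4503 (m = -4465 - 38 = -4503)
sqrt(T + m) = sqrt(1374769593/1822 - 4503) = sqrt(1366565127/1822) = sqrt(2489881661394)/1822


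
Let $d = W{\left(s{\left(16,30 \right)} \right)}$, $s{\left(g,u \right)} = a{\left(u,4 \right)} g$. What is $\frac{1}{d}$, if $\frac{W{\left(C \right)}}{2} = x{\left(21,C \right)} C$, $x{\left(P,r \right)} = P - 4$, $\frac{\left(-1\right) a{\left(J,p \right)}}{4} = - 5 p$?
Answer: $\frac{1}{43520} \approx 2.2978 \cdot 10^{-5}$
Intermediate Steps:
$a{\left(J,p \right)} = 20 p$ ($a{\left(J,p \right)} = - 4 \left(- 5 p\right) = 20 p$)
$x{\left(P,r \right)} = -4 + P$
$s{\left(g,u \right)} = 80 g$ ($s{\left(g,u \right)} = 20 \cdot 4 g = 80 g$)
$W{\left(C \right)} = 34 C$ ($W{\left(C \right)} = 2 \left(-4 + 21\right) C = 2 \cdot 17 C = 34 C$)
$d = 43520$ ($d = 34 \cdot 80 \cdot 16 = 34 \cdot 1280 = 43520$)
$\frac{1}{d} = \frac{1}{43520}$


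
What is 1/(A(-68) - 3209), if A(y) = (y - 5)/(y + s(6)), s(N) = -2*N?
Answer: -80/256647 ≈ -0.00031171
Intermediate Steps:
A(y) = (-5 + y)/(-12 + y) (A(y) = (y - 5)/(y - 2*6) = (-5 + y)/(y - 12) = (-5 + y)/(-12 + y))
1/(A(-68) - 3209) = 1/((-5 - 68)/(-12 - 68) - 3209) = 1/(-73/(-80) - 3209) = 1/(-1/80*(-73) - 3209) = 1/(73/80 - 3209) = 1/(-256647/80) = -80/256647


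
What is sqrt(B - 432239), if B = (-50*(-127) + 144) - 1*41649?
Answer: I*sqrt(467394) ≈ 683.66*I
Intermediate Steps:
B = -35155 (B = (6350 + 144) - 41649 = 6494 - 41649 = -35155)
sqrt(B - 432239) = sqrt(-35155 - 432239) = sqrt(-467394) = I*sqrt(467394)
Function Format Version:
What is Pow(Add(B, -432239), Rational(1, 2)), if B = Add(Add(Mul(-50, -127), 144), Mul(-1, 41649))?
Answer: Mul(I, Pow(467394, Rational(1, 2))) ≈ Mul(683.66, I)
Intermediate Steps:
B = -35155 (B = Add(Add(6350, 144), -41649) = Add(6494, -41649) = -35155)
Pow(Add(B, -432239), Rational(1, 2)) = Pow(Add(-35155, -432239), Rational(1, 2)) = Pow(-467394, Rational(1, 2)) = Mul(I, Pow(467394, Rational(1, 2)))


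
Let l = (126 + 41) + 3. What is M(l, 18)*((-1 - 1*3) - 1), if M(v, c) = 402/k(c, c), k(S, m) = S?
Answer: -335/3 ≈ -111.67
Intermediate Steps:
l = 170 (l = 167 + 3 = 170)
M(v, c) = 402/c
M(l, 18)*((-1 - 1*3) - 1) = (402/18)*((-1 - 1*3) - 1) = (402*(1/18))*((-1 - 3) - 1) = 67*(-4 - 1)/3 = (67/3)*(-5) = -335/3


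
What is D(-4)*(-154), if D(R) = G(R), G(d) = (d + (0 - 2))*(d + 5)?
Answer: 924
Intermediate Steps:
G(d) = (-2 + d)*(5 + d) (G(d) = (d - 2)*(5 + d) = (-2 + d)*(5 + d))
D(R) = -10 + R**2 + 3*R
D(-4)*(-154) = (-10 + (-4)**2 + 3*(-4))*(-154) = (-10 + 16 - 12)*(-154) = -6*(-154) = 924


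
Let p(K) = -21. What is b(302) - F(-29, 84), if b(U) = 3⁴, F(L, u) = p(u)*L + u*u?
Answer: -7584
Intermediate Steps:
F(L, u) = u² - 21*L (F(L, u) = -21*L + u*u = -21*L + u² = u² - 21*L)
b(U) = 81
b(302) - F(-29, 84) = 81 - (84² - 21*(-29)) = 81 - (7056 + 609) = 81 - 1*7665 = 81 - 7665 = -7584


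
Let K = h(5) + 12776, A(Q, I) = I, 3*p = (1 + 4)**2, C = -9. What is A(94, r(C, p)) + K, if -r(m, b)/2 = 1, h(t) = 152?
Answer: 12926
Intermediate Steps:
p = 25/3 (p = (1 + 4)**2/3 = (1/3)*5**2 = (1/3)*25 = 25/3 ≈ 8.3333)
r(m, b) = -2 (r(m, b) = -2*1 = -2)
K = 12928 (K = 152 + 12776 = 12928)
A(94, r(C, p)) + K = -2 + 12928 = 12926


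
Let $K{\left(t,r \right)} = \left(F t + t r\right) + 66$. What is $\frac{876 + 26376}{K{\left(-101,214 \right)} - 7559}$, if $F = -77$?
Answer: $- \frac{1514}{1185} \approx -1.2776$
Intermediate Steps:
$K{\left(t,r \right)} = 66 - 77 t + r t$ ($K{\left(t,r \right)} = \left(- 77 t + t r\right) + 66 = \left(- 77 t + r t\right) + 66 = 66 - 77 t + r t$)
$\frac{876 + 26376}{K{\left(-101,214 \right)} - 7559} = \frac{876 + 26376}{\left(66 - -7777 + 214 \left(-101\right)\right) - 7559} = \frac{27252}{\left(66 + 7777 - 21614\right) - 7559} = \frac{27252}{-13771 - 7559} = \frac{27252}{-21330} = 27252 \left(- \frac{1}{21330}\right) = - \frac{1514}{1185}$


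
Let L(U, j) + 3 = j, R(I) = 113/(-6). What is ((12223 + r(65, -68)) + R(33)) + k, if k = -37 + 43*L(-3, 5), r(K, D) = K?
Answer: 73909/6 ≈ 12318.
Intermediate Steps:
R(I) = -113/6 (R(I) = 113*(-⅙) = -113/6)
L(U, j) = -3 + j
k = 49 (k = -37 + 43*(-3 + 5) = -37 + 43*2 = -37 + 86 = 49)
((12223 + r(65, -68)) + R(33)) + k = ((12223 + 65) - 113/6) + 49 = (12288 - 113/6) + 49 = 73615/6 + 49 = 73909/6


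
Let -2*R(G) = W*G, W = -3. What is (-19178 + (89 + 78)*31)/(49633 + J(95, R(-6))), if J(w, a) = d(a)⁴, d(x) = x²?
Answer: -14001/43096354 ≈ -0.00032488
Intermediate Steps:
R(G) = 3*G/2 (R(G) = -(-3)*G/2 = 3*G/2)
J(w, a) = a⁸ (J(w, a) = (a²)⁴ = a⁸)
(-19178 + (89 + 78)*31)/(49633 + J(95, R(-6))) = (-19178 + (89 + 78)*31)/(49633 + ((3/2)*(-6))⁸) = (-19178 + 167*31)/(49633 + (-9)⁸) = (-19178 + 5177)/(49633 + 43046721) = -14001/43096354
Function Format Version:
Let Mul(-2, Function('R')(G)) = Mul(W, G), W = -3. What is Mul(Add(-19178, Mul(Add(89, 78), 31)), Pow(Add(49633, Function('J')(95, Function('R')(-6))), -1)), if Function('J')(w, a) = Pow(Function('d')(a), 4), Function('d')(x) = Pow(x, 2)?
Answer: Rational(-14001, 43096354) ≈ -0.00032488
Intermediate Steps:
Function('R')(G) = Mul(Rational(3, 2), G) (Function('R')(G) = Mul(Rational(-1, 2), Mul(-3, G)) = Mul(Rational(3, 2), G))
Function('J')(w, a) = Pow(a, 8) (Function('J')(w, a) = Pow(Pow(a, 2), 4) = Pow(a, 8))
Mul(Add(-19178, Mul(Add(89, 78), 31)), Pow(Add(49633, Function('J')(95, Function('R')(-6))), -1)) = Mul(Add(-19178, Mul(Add(89, 78), 31)), Pow(Add(49633, Pow(Mul(Rational(3, 2), -6), 8)), -1)) = Mul(Add(-19178, Mul(167, 31)), Pow(Add(49633, Pow(-9, 8)), -1)) = Mul(Add(-19178, 5177), Pow(Add(49633, 43046721), -1)) = Mul(-14001, Pow(43096354, -1)) = Mul(-14001, Rational(1, 43096354)) = Rational(-14001, 43096354)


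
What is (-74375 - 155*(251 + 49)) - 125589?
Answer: -246464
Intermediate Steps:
(-74375 - 155*(251 + 49)) - 125589 = (-74375 - 155*300) - 125589 = (-74375 - 46500) - 125589 = -120875 - 125589 = -246464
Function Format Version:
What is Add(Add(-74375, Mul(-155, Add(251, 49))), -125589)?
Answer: -246464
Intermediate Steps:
Add(Add(-74375, Mul(-155, Add(251, 49))), -125589) = Add(Add(-74375, Mul(-155, 300)), -125589) = Add(Add(-74375, -46500), -125589) = Add(-120875, -125589) = -246464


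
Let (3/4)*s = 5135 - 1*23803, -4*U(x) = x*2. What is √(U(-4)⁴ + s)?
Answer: 8*I*√3498/3 ≈ 157.72*I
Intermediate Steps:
U(x) = -x/2 (U(x) = -x*2/4 = -x/2)
s = -74672/3 (s = 4*(5135 - 1*23803)/3 = 4*(5135 - 23803)/3 = (4/3)*(-18668) = -74672/3 ≈ -24891.)
√(U(-4)⁴ + s) = √((-½*(-4))⁴ - 74672/3) = √(2⁴ - 74672/3) = √(16 - 74672/3) = √(-74624/3) = 8*I*√3498/3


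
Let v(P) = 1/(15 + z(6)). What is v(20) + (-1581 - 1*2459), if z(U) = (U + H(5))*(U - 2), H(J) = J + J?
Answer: -319159/79 ≈ -4040.0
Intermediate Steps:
H(J) = 2*J
z(U) = (-2 + U)*(10 + U) (z(U) = (U + 2*5)*(U - 2) = (U + 10)*(-2 + U) = (10 + U)*(-2 + U) = (-2 + U)*(10 + U))
v(P) = 1/79 (v(P) = 1/(15 + (-20 + 6**2 + 8*6)) = 1/(15 + (-20 + 36 + 48)) = 1/(15 + 64) = 1/79)
v(20) + (-1581 - 1*2459) = 1/79 + (-1581 - 1*2459) = 1/79 + (-1581 - 2459) = 1/79 - 4040 = -319159/79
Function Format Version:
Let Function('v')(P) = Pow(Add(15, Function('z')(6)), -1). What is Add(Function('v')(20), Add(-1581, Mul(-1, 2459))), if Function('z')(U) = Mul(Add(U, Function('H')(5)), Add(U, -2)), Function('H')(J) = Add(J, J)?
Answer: Rational(-319159, 79) ≈ -4040.0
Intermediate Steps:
Function('H')(J) = Mul(2, J)
Function('z')(U) = Mul(Add(-2, U), Add(10, U)) (Function('z')(U) = Mul(Add(U, Mul(2, 5)), Add(U, -2)) = Mul(Add(U, 10), Add(-2, U)) = Mul(Add(10, U), Add(-2, U)) = Mul(Add(-2, U), Add(10, U)))
Function('v')(P) = Rational(1, 79) (Function('v')(P) = Pow(Add(15, Add(-20, Pow(6, 2), Mul(8, 6))), -1) = Pow(Add(15, Add(-20, 36, 48)), -1) = Pow(Add(15, 64), -1) = Pow(79, -1) = Rational(1, 79))
Add(Function('v')(20), Add(-1581, Mul(-1, 2459))) = Add(Rational(1, 79), Add(-1581, Mul(-1, 2459))) = Add(Rational(1, 79), Add(-1581, -2459)) = Add(Rational(1, 79), -4040) = Rational(-319159, 79)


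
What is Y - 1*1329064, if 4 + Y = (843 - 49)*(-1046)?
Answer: -2159592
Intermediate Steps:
Y = -830528 (Y = -4 + (843 - 49)*(-1046) = -4 + 794*(-1046) = -4 - 830524 = -830528)
Y - 1*1329064 = -830528 - 1*1329064 = -830528 - 1329064 = -2159592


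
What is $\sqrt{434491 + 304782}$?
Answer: $\sqrt{739273} \approx 859.81$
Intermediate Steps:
$\sqrt{434491 + 304782} = \sqrt{739273}$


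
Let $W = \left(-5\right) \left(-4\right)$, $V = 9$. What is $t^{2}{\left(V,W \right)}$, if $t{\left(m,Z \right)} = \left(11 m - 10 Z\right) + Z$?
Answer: $6561$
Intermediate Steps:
$W = 20$
$t{\left(m,Z \right)} = - 9 Z + 11 m$ ($t{\left(m,Z \right)} = \left(- 10 Z + 11 m\right) + Z = - 9 Z + 11 m$)
$t^{2}{\left(V,W \right)} = \left(\left(-9\right) 20 + 11 \cdot 9\right)^{2} = \left(-180 + 99\right)^{2} = \left(-81\right)^{2} = 6561$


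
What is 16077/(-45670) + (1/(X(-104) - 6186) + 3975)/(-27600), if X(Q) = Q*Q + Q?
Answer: -282994242037/570498679200 ≈ -0.49605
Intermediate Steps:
X(Q) = Q + Q**2 (X(Q) = Q**2 + Q = Q + Q**2)
16077/(-45670) + (1/(X(-104) - 6186) + 3975)/(-27600) = 16077/(-45670) + (1/(-104*(1 - 104) - 6186) + 3975)/(-27600) = 16077*(-1/45670) + (1/(-104*(-103) - 6186) + 3975)*(-1/27600) = -16077/45670 + (1/(10712 - 6186) + 3975)*(-1/27600) = -16077/45670 + (1/4526 + 3975)*(-1/27600) = -16077/45670 + (17990851/4526)*(-1/27600) = -16077/45670 - 17990851/124917600 = -282994242037/570498679200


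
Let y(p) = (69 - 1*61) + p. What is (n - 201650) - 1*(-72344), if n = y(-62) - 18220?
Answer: -147580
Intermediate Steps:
y(p) = 8 + p (y(p) = (69 - 61) + p = 8 + p)
n = -18274 (n = (8 - 62) - 18220 = -54 - 18220 = -18274)
(n - 201650) - 1*(-72344) = (-18274 - 201650) - 1*(-72344) = -219924 + 72344 = -147580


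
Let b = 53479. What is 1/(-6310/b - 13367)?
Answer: -53479/714860103 ≈ -7.4810e-5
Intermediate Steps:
1/(-6310/b - 13367) = 1/(-6310/53479 - 13367) = 1/(-714860103/53479) = -53479/714860103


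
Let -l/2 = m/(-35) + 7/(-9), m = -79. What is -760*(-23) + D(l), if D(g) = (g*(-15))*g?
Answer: 114761576/6615 ≈ 17349.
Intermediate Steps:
l = -932/315 (l = -2*(-79/(-35) + 7/(-9)) = -2*(-79*(-1/35) + 7*(-⅑)) = -2*(79/35 - 7/9) = -2*466/315 = -932/315 ≈ -2.9587)
D(g) = -15*g² (D(g) = (-15*g)*g = -15*g²)
-760*(-23) + D(l) = -760*(-23) - 15*(-932/315)² = 17480 - 15*868624/99225 = 17480 - 868624/6615 = 114761576/6615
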